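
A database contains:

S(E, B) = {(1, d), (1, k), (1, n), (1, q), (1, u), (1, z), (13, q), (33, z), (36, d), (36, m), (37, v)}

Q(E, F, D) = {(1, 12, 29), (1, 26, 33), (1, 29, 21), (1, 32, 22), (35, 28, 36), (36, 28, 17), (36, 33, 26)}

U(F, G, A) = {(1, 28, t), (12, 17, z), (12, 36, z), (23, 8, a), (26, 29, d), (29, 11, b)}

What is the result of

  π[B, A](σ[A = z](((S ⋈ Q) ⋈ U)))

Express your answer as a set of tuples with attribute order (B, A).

Natural join on E: {(1, d, 12, 29), (1, d, 26, 33), (1, d, 29, 21), (1, d, 32, 22), (1, k, 12, 29), (1, k, 26, 33), (1, k, 29, 21), (1, k, 32, 22), (1, n, 12, 29), (1, n, 26, 33), (1, n, 29, 21), (1, n, 32, 22), (1, q, 12, 29), (1, q, 26, 33), (1, q, 29, 21), (1, q, 32, 22), (1, u, 12, 29), (1, u, 26, 33), (1, u, 29, 21), (1, u, 32, 22), (1, z, 12, 29), (1, z, 26, 33), (1, z, 29, 21), (1, z, 32, 22), (36, d, 28, 17), (36, d, 33, 26), (36, m, 28, 17), (36, m, 33, 26)}
Natural join on F: {(1, d, 12, 29, 17, z), (1, d, 12, 29, 36, z), (1, d, 26, 33, 29, d), (1, d, 29, 21, 11, b), (1, k, 12, 29, 17, z), (1, k, 12, 29, 36, z), (1, k, 26, 33, 29, d), (1, k, 29, 21, 11, b), (1, n, 12, 29, 17, z), (1, n, 12, 29, 36, z), (1, n, 26, 33, 29, d), (1, n, 29, 21, 11, b), (1, q, 12, 29, 17, z), (1, q, 12, 29, 36, z), (1, q, 26, 33, 29, d), (1, q, 29, 21, 11, b), (1, u, 12, 29, 17, z), (1, u, 12, 29, 36, z), (1, u, 26, 33, 29, d), (1, u, 29, 21, 11, b), (1, z, 12, 29, 17, z), (1, z, 12, 29, 36, z), (1, z, 26, 33, 29, d), (1, z, 29, 21, 11, b)}
Apply σ_{A = z}; surviving tuples: {(1, d, 12, 29, 17, z), (1, d, 12, 29, 36, z), (1, k, 12, 29, 17, z), (1, k, 12, 29, 36, z), (1, n, 12, 29, 17, z), (1, n, 12, 29, 36, z), (1, q, 12, 29, 17, z), (1, q, 12, 29, 36, z), (1, u, 12, 29, 17, z), (1, u, 12, 29, 36, z), (1, z, 12, 29, 17, z), (1, z, 12, 29, 36, z)}
Keep only column(s) B, A (6 duplicate(s) eliminated): {(d, z), (k, z), (n, z), (q, z), (u, z), (z, z)}

{(d, z), (k, z), (n, z), (q, z), (u, z), (z, z)}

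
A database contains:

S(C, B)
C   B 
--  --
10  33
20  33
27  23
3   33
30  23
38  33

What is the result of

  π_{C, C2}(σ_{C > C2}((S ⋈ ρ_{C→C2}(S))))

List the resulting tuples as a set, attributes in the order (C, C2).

{(10, 3), (20, 10), (20, 3), (30, 27), (38, 10), (38, 20), (38, 3)}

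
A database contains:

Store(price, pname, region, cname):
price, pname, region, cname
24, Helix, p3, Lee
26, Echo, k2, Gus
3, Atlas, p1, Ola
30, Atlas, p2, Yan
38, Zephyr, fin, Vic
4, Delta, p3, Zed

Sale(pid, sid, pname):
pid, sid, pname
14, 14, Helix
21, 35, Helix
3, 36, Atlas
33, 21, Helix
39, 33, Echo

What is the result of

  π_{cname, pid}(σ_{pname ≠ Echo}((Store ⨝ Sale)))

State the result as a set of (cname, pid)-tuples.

Store ⋈ Sale (natural join on pname): {(24, Helix, p3, Lee, 14, 14), (24, Helix, p3, Lee, 21, 35), (24, Helix, p3, Lee, 33, 21), (26, Echo, k2, Gus, 39, 33), (3, Atlas, p1, Ola, 3, 36), (30, Atlas, p2, Yan, 3, 36)}
Selection pname ≠ Echo: {(24, Helix, p3, Lee, 14, 14), (24, Helix, p3, Lee, 21, 35), (24, Helix, p3, Lee, 33, 21), (3, Atlas, p1, Ola, 3, 36), (30, Atlas, p2, Yan, 3, 36)}
π_{cname, pid} gives {(Lee, 14), (Lee, 21), (Lee, 33), (Ola, 3), (Yan, 3)}.

{(Lee, 14), (Lee, 21), (Lee, 33), (Ola, 3), (Yan, 3)}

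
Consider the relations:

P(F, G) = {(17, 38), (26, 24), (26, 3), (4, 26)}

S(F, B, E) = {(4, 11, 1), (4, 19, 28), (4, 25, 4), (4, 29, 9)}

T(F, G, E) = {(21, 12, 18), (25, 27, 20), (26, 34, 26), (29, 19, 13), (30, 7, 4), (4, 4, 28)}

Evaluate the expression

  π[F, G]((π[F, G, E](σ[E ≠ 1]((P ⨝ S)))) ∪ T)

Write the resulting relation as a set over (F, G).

Joining P and S on F yields {(4, 26, 11, 1), (4, 26, 19, 28), (4, 26, 25, 4), (4, 26, 29, 9)}.
σ[E ≠ 1]: keep tuples satisfying E ≠ 1 → {(4, 26, 19, 28), (4, 26, 25, 4), (4, 26, 29, 9)}
π_{F, G, E} gives {(4, 26, 28), (4, 26, 4), (4, 26, 9)}.
Union: {(4, 26, 28), (4, 26, 4), (4, 26, 9)} with {(21, 12, 18), (25, 27, 20), (26, 34, 26), (29, 19, 13), (30, 7, 4), (4, 4, 28)} → {(21, 12, 18), (25, 27, 20), (26, 34, 26), (29, 19, 13), (30, 7, 4), (4, 26, 28), (4, 26, 4), (4, 26, 9), (4, 4, 28)}
π_{F, G} gives {(21, 12), (25, 27), (26, 34), (29, 19), (30, 7), (4, 26), (4, 4)} (2 duplicate(s) eliminated).

{(21, 12), (25, 27), (26, 34), (29, 19), (30, 7), (4, 26), (4, 4)}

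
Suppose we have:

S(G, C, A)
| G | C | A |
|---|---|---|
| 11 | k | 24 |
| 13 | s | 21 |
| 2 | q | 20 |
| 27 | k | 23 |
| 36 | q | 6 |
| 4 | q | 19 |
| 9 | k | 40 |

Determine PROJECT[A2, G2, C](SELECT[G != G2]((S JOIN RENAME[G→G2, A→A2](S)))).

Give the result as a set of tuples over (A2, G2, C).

{(19, 4, q), (20, 2, q), (23, 27, k), (24, 11, k), (40, 9, k), (6, 36, q)}

ρ[G→G2, A→A2]: schema becomes (G2, C, A2); tuples unchanged.
Joining S and RENAME[G→G2, A→A2](S) on C yields {(11, k, 24, 11, 24), (11, k, 24, 27, 23), (11, k, 24, 9, 40), (13, s, 21, 13, 21), (2, q, 20, 2, 20), (2, q, 20, 36, 6), (2, q, 20, 4, 19), (27, k, 23, 11, 24), (27, k, 23, 27, 23), (27, k, 23, 9, 40), (36, q, 6, 2, 20), (36, q, 6, 36, 6), (36, q, 6, 4, 19), (4, q, 19, 2, 20), (4, q, 19, 36, 6), (4, q, 19, 4, 19), (9, k, 40, 11, 24), (9, k, 40, 27, 23), (9, k, 40, 9, 40)}.
Apply σ_{G != G2}; surviving tuples: {(11, k, 24, 27, 23), (11, k, 24, 9, 40), (2, q, 20, 36, 6), (2, q, 20, 4, 19), (27, k, 23, 11, 24), (27, k, 23, 9, 40), (36, q, 6, 2, 20), (36, q, 6, 4, 19), (4, q, 19, 2, 20), (4, q, 19, 36, 6), (9, k, 40, 11, 24), (9, k, 40, 27, 23)}
π_{A2, G2, C} gives {(19, 4, q), (20, 2, q), (23, 27, k), (24, 11, k), (40, 9, k), (6, 36, q)} (6 duplicate(s) eliminated).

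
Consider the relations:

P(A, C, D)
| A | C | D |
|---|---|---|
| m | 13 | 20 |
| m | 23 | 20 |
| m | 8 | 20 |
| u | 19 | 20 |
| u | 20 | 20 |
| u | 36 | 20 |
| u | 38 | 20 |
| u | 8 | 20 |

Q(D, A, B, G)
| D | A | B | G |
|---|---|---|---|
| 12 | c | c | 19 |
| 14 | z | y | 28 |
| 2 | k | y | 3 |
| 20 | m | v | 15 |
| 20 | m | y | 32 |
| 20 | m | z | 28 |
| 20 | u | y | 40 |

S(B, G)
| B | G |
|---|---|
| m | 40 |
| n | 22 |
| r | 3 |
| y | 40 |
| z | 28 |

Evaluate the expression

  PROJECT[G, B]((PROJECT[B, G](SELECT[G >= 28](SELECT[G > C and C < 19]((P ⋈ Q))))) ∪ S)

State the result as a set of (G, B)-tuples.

Natural join on A, D: {(m, 13, 20, v, 15), (m, 13, 20, y, 32), (m, 13, 20, z, 28), (m, 23, 20, v, 15), (m, 23, 20, y, 32), (m, 23, 20, z, 28), (m, 8, 20, v, 15), (m, 8, 20, y, 32), (m, 8, 20, z, 28), (u, 19, 20, y, 40), (u, 20, 20, y, 40), (u, 36, 20, y, 40), (u, 38, 20, y, 40), (u, 8, 20, y, 40)}
Selection G > C and C < 19: {(m, 13, 20, v, 15), (m, 13, 20, y, 32), (m, 13, 20, z, 28), (m, 8, 20, v, 15), (m, 8, 20, y, 32), (m, 8, 20, z, 28), (u, 8, 20, y, 40)}
Selection G >= 28: {(m, 13, 20, y, 32), (m, 13, 20, z, 28), (m, 8, 20, y, 32), (m, 8, 20, z, 28), (u, 8, 20, y, 40)}
Projecting to B, G (2 duplicate(s) eliminated): {(y, 32), (y, 40), (z, 28)}
Taking the union: {(m, 40), (n, 22), (r, 3), (y, 32), (y, 40), (z, 28)}
Projecting to G, B: {(22, n), (28, z), (3, r), (32, y), (40, m), (40, y)}

{(22, n), (28, z), (3, r), (32, y), (40, m), (40, y)}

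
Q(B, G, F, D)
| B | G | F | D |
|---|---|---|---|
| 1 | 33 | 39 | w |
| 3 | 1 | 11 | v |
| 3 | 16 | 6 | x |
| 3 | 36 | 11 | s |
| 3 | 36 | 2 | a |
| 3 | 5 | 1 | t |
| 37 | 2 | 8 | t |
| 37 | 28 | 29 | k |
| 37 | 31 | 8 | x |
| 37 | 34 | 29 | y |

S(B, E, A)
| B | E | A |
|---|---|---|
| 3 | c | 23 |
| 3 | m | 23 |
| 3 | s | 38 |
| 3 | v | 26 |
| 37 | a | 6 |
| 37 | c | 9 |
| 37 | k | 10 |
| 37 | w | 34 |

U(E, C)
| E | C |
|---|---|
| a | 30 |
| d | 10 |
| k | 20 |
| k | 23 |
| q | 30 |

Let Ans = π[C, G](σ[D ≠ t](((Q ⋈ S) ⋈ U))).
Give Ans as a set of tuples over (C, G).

{(20, 28), (20, 31), (20, 34), (23, 28), (23, 31), (23, 34), (30, 28), (30, 31), (30, 34)}

Joining Q and S on B yields {(3, 1, 11, v, c, 23), (3, 1, 11, v, m, 23), (3, 1, 11, v, s, 38), (3, 1, 11, v, v, 26), (3, 16, 6, x, c, 23), (3, 16, 6, x, m, 23), (3, 16, 6, x, s, 38), (3, 16, 6, x, v, 26), (3, 36, 11, s, c, 23), (3, 36, 11, s, m, 23), (3, 36, 11, s, s, 38), (3, 36, 11, s, v, 26), (3, 36, 2, a, c, 23), (3, 36, 2, a, m, 23), (3, 36, 2, a, s, 38), (3, 36, 2, a, v, 26), (3, 5, 1, t, c, 23), (3, 5, 1, t, m, 23), (3, 5, 1, t, s, 38), (3, 5, 1, t, v, 26), (37, 2, 8, t, a, 6), (37, 2, 8, t, c, 9), (37, 2, 8, t, k, 10), (37, 2, 8, t, w, 34), (37, 28, 29, k, a, 6), (37, 28, 29, k, c, 9), (37, 28, 29, k, k, 10), (37, 28, 29, k, w, 34), (37, 31, 8, x, a, 6), (37, 31, 8, x, c, 9), (37, 31, 8, x, k, 10), (37, 31, 8, x, w, 34), (37, 34, 29, y, a, 6), (37, 34, 29, y, c, 9), (37, 34, 29, y, k, 10), (37, 34, 29, y, w, 34)}.
Joining (Q ⋈ S) and U on E yields {(37, 2, 8, t, a, 6, 30), (37, 2, 8, t, k, 10, 20), (37, 2, 8, t, k, 10, 23), (37, 28, 29, k, a, 6, 30), (37, 28, 29, k, k, 10, 20), (37, 28, 29, k, k, 10, 23), (37, 31, 8, x, a, 6, 30), (37, 31, 8, x, k, 10, 20), (37, 31, 8, x, k, 10, 23), (37, 34, 29, y, a, 6, 30), (37, 34, 29, y, k, 10, 20), (37, 34, 29, y, k, 10, 23)}.
Filtering on D ≠ t leaves {(37, 28, 29, k, a, 6, 30), (37, 28, 29, k, k, 10, 20), (37, 28, 29, k, k, 10, 23), (37, 31, 8, x, a, 6, 30), (37, 31, 8, x, k, 10, 20), (37, 31, 8, x, k, 10, 23), (37, 34, 29, y, a, 6, 30), (37, 34, 29, y, k, 10, 20), (37, 34, 29, y, k, 10, 23)}.
Keep only column(s) C, G: {(20, 28), (20, 31), (20, 34), (23, 28), (23, 31), (23, 34), (30, 28), (30, 31), (30, 34)}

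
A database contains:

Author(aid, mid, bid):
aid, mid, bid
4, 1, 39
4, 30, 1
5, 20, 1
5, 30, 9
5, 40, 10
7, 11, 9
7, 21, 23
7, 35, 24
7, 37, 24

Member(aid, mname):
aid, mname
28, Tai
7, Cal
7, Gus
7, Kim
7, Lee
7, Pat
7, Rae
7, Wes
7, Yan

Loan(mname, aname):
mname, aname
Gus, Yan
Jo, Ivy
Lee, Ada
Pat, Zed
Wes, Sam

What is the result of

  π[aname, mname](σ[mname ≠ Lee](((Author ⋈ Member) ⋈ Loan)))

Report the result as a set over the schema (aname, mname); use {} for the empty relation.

{(Sam, Wes), (Yan, Gus), (Zed, Pat)}

Joining Author and Member on aid yields {(7, 11, 9, Cal), (7, 11, 9, Gus), (7, 11, 9, Kim), (7, 11, 9, Lee), (7, 11, 9, Pat), (7, 11, 9, Rae), (7, 11, 9, Wes), (7, 11, 9, Yan), (7, 21, 23, Cal), (7, 21, 23, Gus), (7, 21, 23, Kim), (7, 21, 23, Lee), (7, 21, 23, Pat), (7, 21, 23, Rae), (7, 21, 23, Wes), (7, 21, 23, Yan), (7, 35, 24, Cal), (7, 35, 24, Gus), (7, 35, 24, Kim), (7, 35, 24, Lee), (7, 35, 24, Pat), (7, 35, 24, Rae), (7, 35, 24, Wes), (7, 35, 24, Yan), (7, 37, 24, Cal), (7, 37, 24, Gus), (7, 37, 24, Kim), (7, 37, 24, Lee), (7, 37, 24, Pat), (7, 37, 24, Rae), (7, 37, 24, Wes), (7, 37, 24, Yan)}.
Joining (Author ⋈ Member) and Loan on mname yields {(7, 11, 9, Gus, Yan), (7, 11, 9, Lee, Ada), (7, 11, 9, Pat, Zed), (7, 11, 9, Wes, Sam), (7, 21, 23, Gus, Yan), (7, 21, 23, Lee, Ada), (7, 21, 23, Pat, Zed), (7, 21, 23, Wes, Sam), (7, 35, 24, Gus, Yan), (7, 35, 24, Lee, Ada), (7, 35, 24, Pat, Zed), (7, 35, 24, Wes, Sam), (7, 37, 24, Gus, Yan), (7, 37, 24, Lee, Ada), (7, 37, 24, Pat, Zed), (7, 37, 24, Wes, Sam)}.
Apply σ_{mname ≠ Lee}; surviving tuples: {(7, 11, 9, Gus, Yan), (7, 11, 9, Pat, Zed), (7, 11, 9, Wes, Sam), (7, 21, 23, Gus, Yan), (7, 21, 23, Pat, Zed), (7, 21, 23, Wes, Sam), (7, 35, 24, Gus, Yan), (7, 35, 24, Pat, Zed), (7, 35, 24, Wes, Sam), (7, 37, 24, Gus, Yan), (7, 37, 24, Pat, Zed), (7, 37, 24, Wes, Sam)}
π[aname, mname]: project onto (aname, mname) (9 duplicate(s) eliminated) → {(Sam, Wes), (Yan, Gus), (Zed, Pat)}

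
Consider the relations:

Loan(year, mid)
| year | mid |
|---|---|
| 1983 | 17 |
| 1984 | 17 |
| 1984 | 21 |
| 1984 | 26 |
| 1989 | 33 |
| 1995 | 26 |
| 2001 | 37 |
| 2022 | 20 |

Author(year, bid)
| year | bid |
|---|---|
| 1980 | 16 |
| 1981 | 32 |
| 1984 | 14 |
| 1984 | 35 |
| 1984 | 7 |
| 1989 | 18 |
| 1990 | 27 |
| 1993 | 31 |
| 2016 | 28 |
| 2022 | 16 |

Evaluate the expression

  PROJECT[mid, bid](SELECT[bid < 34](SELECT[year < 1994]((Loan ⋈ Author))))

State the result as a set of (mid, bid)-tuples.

Joining Loan and Author on year yields {(1984, 17, 14), (1984, 17, 35), (1984, 17, 7), (1984, 21, 14), (1984, 21, 35), (1984, 21, 7), (1984, 26, 14), (1984, 26, 35), (1984, 26, 7), (1989, 33, 18), (2022, 20, 16)}.
Apply σ_{year < 1994}; surviving tuples: {(1984, 17, 14), (1984, 17, 35), (1984, 17, 7), (1984, 21, 14), (1984, 21, 35), (1984, 21, 7), (1984, 26, 14), (1984, 26, 35), (1984, 26, 7), (1989, 33, 18)}
Apply σ_{bid < 34}; surviving tuples: {(1984, 17, 14), (1984, 17, 7), (1984, 21, 14), (1984, 21, 7), (1984, 26, 14), (1984, 26, 7), (1989, 33, 18)}
π[mid, bid]: project onto (mid, bid) → {(17, 14), (17, 7), (21, 14), (21, 7), (26, 14), (26, 7), (33, 18)}

{(17, 14), (17, 7), (21, 14), (21, 7), (26, 14), (26, 7), (33, 18)}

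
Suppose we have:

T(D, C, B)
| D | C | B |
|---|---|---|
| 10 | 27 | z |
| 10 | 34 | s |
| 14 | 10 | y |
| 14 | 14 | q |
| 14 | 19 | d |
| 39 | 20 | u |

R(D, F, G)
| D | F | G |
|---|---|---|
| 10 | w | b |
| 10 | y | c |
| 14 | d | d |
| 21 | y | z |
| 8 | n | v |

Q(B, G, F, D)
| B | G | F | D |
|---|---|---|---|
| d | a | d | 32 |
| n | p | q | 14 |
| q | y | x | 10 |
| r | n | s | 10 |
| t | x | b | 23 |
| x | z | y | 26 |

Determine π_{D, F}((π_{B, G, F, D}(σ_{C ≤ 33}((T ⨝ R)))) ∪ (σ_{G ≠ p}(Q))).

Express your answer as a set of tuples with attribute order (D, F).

Joining T and R on D yields {(10, 27, z, w, b), (10, 27, z, y, c), (10, 34, s, w, b), (10, 34, s, y, c), (14, 10, y, d, d), (14, 14, q, d, d), (14, 19, d, d, d)}.
σ[C ≤ 33]: keep tuples satisfying C ≤ 33 → {(10, 27, z, w, b), (10, 27, z, y, c), (14, 10, y, d, d), (14, 14, q, d, d), (14, 19, d, d, d)}
π[B, G, F, D]: project onto (B, G, F, D) → {(d, d, d, 14), (q, d, d, 14), (y, d, d, 14), (z, b, w, 10), (z, c, y, 10)}
σ[G ≠ p]: keep tuples satisfying G ≠ p → {(d, a, d, 32), (q, y, x, 10), (r, n, s, 10), (t, x, b, 23), (x, z, y, 26)}
Union: {(d, d, d, 14), (q, d, d, 14), (y, d, d, 14), (z, b, w, 10), (z, c, y, 10)} with {(d, a, d, 32), (q, y, x, 10), (r, n, s, 10), (t, x, b, 23), (x, z, y, 26)} → {(d, a, d, 32), (d, d, d, 14), (q, d, d, 14), (q, y, x, 10), (r, n, s, 10), (t, x, b, 23), (x, z, y, 26), (y, d, d, 14), (z, b, w, 10), (z, c, y, 10)}
π[D, F]: project onto (D, F) (2 duplicate(s) eliminated) → {(10, s), (10, w), (10, x), (10, y), (14, d), (23, b), (26, y), (32, d)}

{(10, s), (10, w), (10, x), (10, y), (14, d), (23, b), (26, y), (32, d)}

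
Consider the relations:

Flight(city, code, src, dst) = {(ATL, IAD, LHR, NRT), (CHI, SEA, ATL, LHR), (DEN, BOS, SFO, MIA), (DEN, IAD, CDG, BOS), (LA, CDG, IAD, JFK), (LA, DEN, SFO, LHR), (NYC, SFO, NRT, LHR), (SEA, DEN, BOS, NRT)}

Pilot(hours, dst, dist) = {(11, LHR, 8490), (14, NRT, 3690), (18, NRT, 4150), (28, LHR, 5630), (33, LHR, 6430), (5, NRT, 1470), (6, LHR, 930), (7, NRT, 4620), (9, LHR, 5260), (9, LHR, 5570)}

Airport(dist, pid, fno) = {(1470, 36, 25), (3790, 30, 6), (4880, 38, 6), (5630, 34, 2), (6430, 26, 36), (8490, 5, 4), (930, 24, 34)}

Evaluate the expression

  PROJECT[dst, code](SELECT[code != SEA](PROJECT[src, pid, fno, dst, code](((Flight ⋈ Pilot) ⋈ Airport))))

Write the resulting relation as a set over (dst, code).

Flight ⋈ Pilot (natural join on dst): {(ATL, IAD, LHR, NRT, 14, 3690), (ATL, IAD, LHR, NRT, 18, 4150), (ATL, IAD, LHR, NRT, 5, 1470), (ATL, IAD, LHR, NRT, 7, 4620), (CHI, SEA, ATL, LHR, 11, 8490), (CHI, SEA, ATL, LHR, 28, 5630), (CHI, SEA, ATL, LHR, 33, 6430), (CHI, SEA, ATL, LHR, 6, 930), (CHI, SEA, ATL, LHR, 9, 5260), (CHI, SEA, ATL, LHR, 9, 5570), (LA, DEN, SFO, LHR, 11, 8490), (LA, DEN, SFO, LHR, 28, 5630), (LA, DEN, SFO, LHR, 33, 6430), (LA, DEN, SFO, LHR, 6, 930), (LA, DEN, SFO, LHR, 9, 5260), (LA, DEN, SFO, LHR, 9, 5570), (NYC, SFO, NRT, LHR, 11, 8490), (NYC, SFO, NRT, LHR, 28, 5630), (NYC, SFO, NRT, LHR, 33, 6430), (NYC, SFO, NRT, LHR, 6, 930), (NYC, SFO, NRT, LHR, 9, 5260), (NYC, SFO, NRT, LHR, 9, 5570), (SEA, DEN, BOS, NRT, 14, 3690), (SEA, DEN, BOS, NRT, 18, 4150), (SEA, DEN, BOS, NRT, 5, 1470), (SEA, DEN, BOS, NRT, 7, 4620)}
(Flight ⋈ Pilot) ⋈ Airport (natural join on dist): {(ATL, IAD, LHR, NRT, 5, 1470, 36, 25), (CHI, SEA, ATL, LHR, 11, 8490, 5, 4), (CHI, SEA, ATL, LHR, 28, 5630, 34, 2), (CHI, SEA, ATL, LHR, 33, 6430, 26, 36), (CHI, SEA, ATL, LHR, 6, 930, 24, 34), (LA, DEN, SFO, LHR, 11, 8490, 5, 4), (LA, DEN, SFO, LHR, 28, 5630, 34, 2), (LA, DEN, SFO, LHR, 33, 6430, 26, 36), (LA, DEN, SFO, LHR, 6, 930, 24, 34), (NYC, SFO, NRT, LHR, 11, 8490, 5, 4), (NYC, SFO, NRT, LHR, 28, 5630, 34, 2), (NYC, SFO, NRT, LHR, 33, 6430, 26, 36), (NYC, SFO, NRT, LHR, 6, 930, 24, 34), (SEA, DEN, BOS, NRT, 5, 1470, 36, 25)}
Keep only column(s) src, pid, fno, dst, code: {(ATL, 24, 34, LHR, SEA), (ATL, 26, 36, LHR, SEA), (ATL, 34, 2, LHR, SEA), (ATL, 5, 4, LHR, SEA), (BOS, 36, 25, NRT, DEN), (LHR, 36, 25, NRT, IAD), (NRT, 24, 34, LHR, SFO), (NRT, 26, 36, LHR, SFO), (NRT, 34, 2, LHR, SFO), (NRT, 5, 4, LHR, SFO), (SFO, 24, 34, LHR, DEN), (SFO, 26, 36, LHR, DEN), (SFO, 34, 2, LHR, DEN), (SFO, 5, 4, LHR, DEN)}
σ[code != SEA]: keep tuples satisfying code != SEA → {(BOS, 36, 25, NRT, DEN), (LHR, 36, 25, NRT, IAD), (NRT, 24, 34, LHR, SFO), (NRT, 26, 36, LHR, SFO), (NRT, 34, 2, LHR, SFO), (NRT, 5, 4, LHR, SFO), (SFO, 24, 34, LHR, DEN), (SFO, 26, 36, LHR, DEN), (SFO, 34, 2, LHR, DEN), (SFO, 5, 4, LHR, DEN)}
Keep only column(s) dst, code (6 duplicate(s) eliminated): {(LHR, DEN), (LHR, SFO), (NRT, DEN), (NRT, IAD)}

{(LHR, DEN), (LHR, SFO), (NRT, DEN), (NRT, IAD)}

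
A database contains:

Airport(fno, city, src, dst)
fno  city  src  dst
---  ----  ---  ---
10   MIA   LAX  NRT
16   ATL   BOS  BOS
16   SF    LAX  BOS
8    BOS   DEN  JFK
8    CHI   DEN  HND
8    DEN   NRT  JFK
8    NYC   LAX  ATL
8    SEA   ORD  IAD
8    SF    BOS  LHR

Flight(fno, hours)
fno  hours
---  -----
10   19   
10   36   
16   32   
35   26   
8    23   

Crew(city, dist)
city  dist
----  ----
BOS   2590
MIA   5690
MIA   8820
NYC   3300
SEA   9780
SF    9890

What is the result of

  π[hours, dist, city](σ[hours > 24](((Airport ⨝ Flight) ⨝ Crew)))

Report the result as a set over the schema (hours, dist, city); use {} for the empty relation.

{(32, 9890, SF), (36, 5690, MIA), (36, 8820, MIA)}

Natural join on fno: {(10, MIA, LAX, NRT, 19), (10, MIA, LAX, NRT, 36), (16, ATL, BOS, BOS, 32), (16, SF, LAX, BOS, 32), (8, BOS, DEN, JFK, 23), (8, CHI, DEN, HND, 23), (8, DEN, NRT, JFK, 23), (8, NYC, LAX, ATL, 23), (8, SEA, ORD, IAD, 23), (8, SF, BOS, LHR, 23)}
Natural join on city: {(10, MIA, LAX, NRT, 19, 5690), (10, MIA, LAX, NRT, 19, 8820), (10, MIA, LAX, NRT, 36, 5690), (10, MIA, LAX, NRT, 36, 8820), (16, SF, LAX, BOS, 32, 9890), (8, BOS, DEN, JFK, 23, 2590), (8, NYC, LAX, ATL, 23, 3300), (8, SEA, ORD, IAD, 23, 9780), (8, SF, BOS, LHR, 23, 9890)}
σ[hours > 24]: keep tuples satisfying hours > 24 → {(10, MIA, LAX, NRT, 36, 5690), (10, MIA, LAX, NRT, 36, 8820), (16, SF, LAX, BOS, 32, 9890)}
π[hours, dist, city]: project onto (hours, dist, city) → {(32, 9890, SF), (36, 5690, MIA), (36, 8820, MIA)}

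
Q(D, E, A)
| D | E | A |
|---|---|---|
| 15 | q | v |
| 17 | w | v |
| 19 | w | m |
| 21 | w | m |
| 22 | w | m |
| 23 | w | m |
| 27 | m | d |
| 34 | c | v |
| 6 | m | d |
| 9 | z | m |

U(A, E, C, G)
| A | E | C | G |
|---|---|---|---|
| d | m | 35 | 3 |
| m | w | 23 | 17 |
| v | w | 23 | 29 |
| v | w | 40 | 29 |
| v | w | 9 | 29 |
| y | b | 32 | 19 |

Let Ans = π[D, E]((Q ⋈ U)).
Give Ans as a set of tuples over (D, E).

Joining Q and U on E, A yields {(17, w, v, 23, 29), (17, w, v, 40, 29), (17, w, v, 9, 29), (19, w, m, 23, 17), (21, w, m, 23, 17), (22, w, m, 23, 17), (23, w, m, 23, 17), (27, m, d, 35, 3), (6, m, d, 35, 3)}.
π[D, E]: project onto (D, E) (2 duplicate(s) eliminated) → {(17, w), (19, w), (21, w), (22, w), (23, w), (27, m), (6, m)}

{(17, w), (19, w), (21, w), (22, w), (23, w), (27, m), (6, m)}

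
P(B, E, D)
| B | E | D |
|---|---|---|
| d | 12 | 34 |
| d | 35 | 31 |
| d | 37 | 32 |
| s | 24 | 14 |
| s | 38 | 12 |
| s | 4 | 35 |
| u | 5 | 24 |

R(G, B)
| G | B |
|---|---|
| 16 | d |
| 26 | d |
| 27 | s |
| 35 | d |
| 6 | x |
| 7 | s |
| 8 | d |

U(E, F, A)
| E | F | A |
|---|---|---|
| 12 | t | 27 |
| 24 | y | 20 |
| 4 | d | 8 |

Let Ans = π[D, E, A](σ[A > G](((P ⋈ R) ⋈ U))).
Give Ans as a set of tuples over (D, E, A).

Joining P and R on B yields {(d, 12, 34, 16), (d, 12, 34, 26), (d, 12, 34, 35), (d, 12, 34, 8), (d, 35, 31, 16), (d, 35, 31, 26), (d, 35, 31, 35), (d, 35, 31, 8), (d, 37, 32, 16), (d, 37, 32, 26), (d, 37, 32, 35), (d, 37, 32, 8), (s, 24, 14, 27), (s, 24, 14, 7), (s, 38, 12, 27), (s, 38, 12, 7), (s, 4, 35, 27), (s, 4, 35, 7)}.
Joining (P ⋈ R) and U on E yields {(d, 12, 34, 16, t, 27), (d, 12, 34, 26, t, 27), (d, 12, 34, 35, t, 27), (d, 12, 34, 8, t, 27), (s, 24, 14, 27, y, 20), (s, 24, 14, 7, y, 20), (s, 4, 35, 27, d, 8), (s, 4, 35, 7, d, 8)}.
σ[A > G]: keep tuples satisfying A > G → {(d, 12, 34, 16, t, 27), (d, 12, 34, 26, t, 27), (d, 12, 34, 8, t, 27), (s, 24, 14, 7, y, 20), (s, 4, 35, 7, d, 8)}
π[D, E, A]: project onto (D, E, A) (2 duplicate(s) eliminated) → {(14, 24, 20), (34, 12, 27), (35, 4, 8)}

{(14, 24, 20), (34, 12, 27), (35, 4, 8)}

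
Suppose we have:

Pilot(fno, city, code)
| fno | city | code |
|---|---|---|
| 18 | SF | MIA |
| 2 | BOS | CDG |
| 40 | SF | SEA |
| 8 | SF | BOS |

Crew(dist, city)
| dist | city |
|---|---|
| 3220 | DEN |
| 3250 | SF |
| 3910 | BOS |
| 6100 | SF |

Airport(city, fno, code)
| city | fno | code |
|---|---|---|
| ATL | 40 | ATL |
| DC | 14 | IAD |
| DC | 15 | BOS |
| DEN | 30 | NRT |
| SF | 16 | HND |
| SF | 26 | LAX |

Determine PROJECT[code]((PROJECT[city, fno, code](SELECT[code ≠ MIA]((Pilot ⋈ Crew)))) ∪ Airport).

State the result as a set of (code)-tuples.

{ATL, BOS, CDG, HND, IAD, LAX, NRT, SEA}

Pilot ⋈ Crew (natural join on city): {(18, SF, MIA, 3250), (18, SF, MIA, 6100), (2, BOS, CDG, 3910), (40, SF, SEA, 3250), (40, SF, SEA, 6100), (8, SF, BOS, 3250), (8, SF, BOS, 6100)}
σ[code ≠ MIA]: keep tuples satisfying code ≠ MIA → {(2, BOS, CDG, 3910), (40, SF, SEA, 3250), (40, SF, SEA, 6100), (8, SF, BOS, 3250), (8, SF, BOS, 6100)}
π[city, fno, code]: project onto (city, fno, code) (2 duplicate(s) eliminated) → {(BOS, 2, CDG), (SF, 40, SEA), (SF, 8, BOS)}
Taking the union: {(ATL, 40, ATL), (BOS, 2, CDG), (DC, 14, IAD), (DC, 15, BOS), (DEN, 30, NRT), (SF, 16, HND), (SF, 26, LAX), (SF, 40, SEA), (SF, 8, BOS)}
π[code]: project onto (code) (1 duplicate(s) eliminated) → {ATL, BOS, CDG, HND, IAD, LAX, NRT, SEA}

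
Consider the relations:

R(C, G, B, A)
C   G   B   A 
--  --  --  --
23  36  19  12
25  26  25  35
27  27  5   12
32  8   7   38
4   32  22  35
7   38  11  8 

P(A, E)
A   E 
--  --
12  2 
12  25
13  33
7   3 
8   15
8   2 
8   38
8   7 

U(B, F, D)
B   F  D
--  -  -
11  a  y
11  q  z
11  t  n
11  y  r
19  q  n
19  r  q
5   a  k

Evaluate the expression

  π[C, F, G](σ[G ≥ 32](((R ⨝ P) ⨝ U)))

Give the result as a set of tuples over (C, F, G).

Natural join on A: {(23, 36, 19, 12, 2), (23, 36, 19, 12, 25), (27, 27, 5, 12, 2), (27, 27, 5, 12, 25), (7, 38, 11, 8, 15), (7, 38, 11, 8, 2), (7, 38, 11, 8, 38), (7, 38, 11, 8, 7)}
Natural join on B: {(23, 36, 19, 12, 2, q, n), (23, 36, 19, 12, 2, r, q), (23, 36, 19, 12, 25, q, n), (23, 36, 19, 12, 25, r, q), (27, 27, 5, 12, 2, a, k), (27, 27, 5, 12, 25, a, k), (7, 38, 11, 8, 15, a, y), (7, 38, 11, 8, 15, q, z), (7, 38, 11, 8, 15, t, n), (7, 38, 11, 8, 15, y, r), (7, 38, 11, 8, 2, a, y), (7, 38, 11, 8, 2, q, z), (7, 38, 11, 8, 2, t, n), (7, 38, 11, 8, 2, y, r), (7, 38, 11, 8, 38, a, y), (7, 38, 11, 8, 38, q, z), (7, 38, 11, 8, 38, t, n), (7, 38, 11, 8, 38, y, r), (7, 38, 11, 8, 7, a, y), (7, 38, 11, 8, 7, q, z), (7, 38, 11, 8, 7, t, n), (7, 38, 11, 8, 7, y, r)}
σ[G ≥ 32]: keep tuples satisfying G ≥ 32 → {(23, 36, 19, 12, 2, q, n), (23, 36, 19, 12, 2, r, q), (23, 36, 19, 12, 25, q, n), (23, 36, 19, 12, 25, r, q), (7, 38, 11, 8, 15, a, y), (7, 38, 11, 8, 15, q, z), (7, 38, 11, 8, 15, t, n), (7, 38, 11, 8, 15, y, r), (7, 38, 11, 8, 2, a, y), (7, 38, 11, 8, 2, q, z), (7, 38, 11, 8, 2, t, n), (7, 38, 11, 8, 2, y, r), (7, 38, 11, 8, 38, a, y), (7, 38, 11, 8, 38, q, z), (7, 38, 11, 8, 38, t, n), (7, 38, 11, 8, 38, y, r), (7, 38, 11, 8, 7, a, y), (7, 38, 11, 8, 7, q, z), (7, 38, 11, 8, 7, t, n), (7, 38, 11, 8, 7, y, r)}
π[C, F, G]: project onto (C, F, G) (14 duplicate(s) eliminated) → {(23, q, 36), (23, r, 36), (7, a, 38), (7, q, 38), (7, t, 38), (7, y, 38)}

{(23, q, 36), (23, r, 36), (7, a, 38), (7, q, 38), (7, t, 38), (7, y, 38)}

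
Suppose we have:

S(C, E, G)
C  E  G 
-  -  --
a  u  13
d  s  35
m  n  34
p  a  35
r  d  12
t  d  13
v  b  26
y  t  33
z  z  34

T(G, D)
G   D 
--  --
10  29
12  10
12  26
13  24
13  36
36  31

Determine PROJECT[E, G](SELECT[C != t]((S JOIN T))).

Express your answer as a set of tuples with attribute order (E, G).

{(d, 12), (u, 13)}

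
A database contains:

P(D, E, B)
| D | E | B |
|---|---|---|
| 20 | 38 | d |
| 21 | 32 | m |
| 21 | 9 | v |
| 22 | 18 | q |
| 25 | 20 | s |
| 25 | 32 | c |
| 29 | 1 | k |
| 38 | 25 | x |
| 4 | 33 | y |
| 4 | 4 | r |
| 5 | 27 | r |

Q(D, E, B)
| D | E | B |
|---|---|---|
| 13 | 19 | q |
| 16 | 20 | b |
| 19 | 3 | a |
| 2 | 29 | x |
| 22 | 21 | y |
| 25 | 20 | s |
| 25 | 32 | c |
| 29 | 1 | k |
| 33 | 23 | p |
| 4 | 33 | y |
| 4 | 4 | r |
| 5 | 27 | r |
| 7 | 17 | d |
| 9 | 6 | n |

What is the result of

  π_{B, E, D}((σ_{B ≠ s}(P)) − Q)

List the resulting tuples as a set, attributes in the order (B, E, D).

{(d, 38, 20), (m, 32, 21), (q, 18, 22), (v, 9, 21), (x, 25, 38)}

Selection B ≠ s: {(20, 38, d), (21, 32, m), (21, 9, v), (22, 18, q), (25, 32, c), (29, 1, k), (38, 25, x), (4, 33, y), (4, 4, r), (5, 27, r)}
Difference: {(20, 38, d), (21, 32, m), (21, 9, v), (22, 18, q), (25, 32, c), (29, 1, k), (38, 25, x), (4, 33, y), (4, 4, r), (5, 27, r)} with {(13, 19, q), (16, 20, b), (19, 3, a), (2, 29, x), (22, 21, y), (25, 20, s), (25, 32, c), (29, 1, k), (33, 23, p), (4, 33, y), (4, 4, r), (5, 27, r), (7, 17, d), (9, 6, n)} → {(20, 38, d), (21, 32, m), (21, 9, v), (22, 18, q), (38, 25, x)}
π_{B, E, D} gives {(d, 38, 20), (m, 32, 21), (q, 18, 22), (v, 9, 21), (x, 25, 38)}.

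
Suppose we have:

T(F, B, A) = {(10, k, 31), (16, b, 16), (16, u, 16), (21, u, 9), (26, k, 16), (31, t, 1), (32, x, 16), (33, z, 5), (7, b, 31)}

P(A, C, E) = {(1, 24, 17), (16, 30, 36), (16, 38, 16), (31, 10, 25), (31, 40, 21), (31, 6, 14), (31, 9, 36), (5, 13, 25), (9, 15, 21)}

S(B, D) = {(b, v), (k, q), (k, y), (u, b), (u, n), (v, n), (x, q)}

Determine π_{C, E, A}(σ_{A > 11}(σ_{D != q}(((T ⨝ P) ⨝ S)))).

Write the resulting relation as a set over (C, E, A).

{(10, 25, 31), (30, 36, 16), (38, 16, 16), (40, 21, 31), (6, 14, 31), (9, 36, 31)}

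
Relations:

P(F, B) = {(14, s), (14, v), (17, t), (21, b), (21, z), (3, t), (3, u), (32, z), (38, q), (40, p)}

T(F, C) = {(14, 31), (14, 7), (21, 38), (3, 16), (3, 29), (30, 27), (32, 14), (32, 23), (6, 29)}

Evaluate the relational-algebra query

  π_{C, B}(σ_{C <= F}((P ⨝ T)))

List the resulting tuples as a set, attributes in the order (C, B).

{(14, z), (23, z), (7, s), (7, v)}

Joining P and T on F yields {(14, s, 31), (14, s, 7), (14, v, 31), (14, v, 7), (21, b, 38), (21, z, 38), (3, t, 16), (3, t, 29), (3, u, 16), (3, u, 29), (32, z, 14), (32, z, 23)}.
Apply σ_{C <= F}; surviving tuples: {(14, s, 7), (14, v, 7), (32, z, 14), (32, z, 23)}
Projecting to C, B: {(14, z), (23, z), (7, s), (7, v)}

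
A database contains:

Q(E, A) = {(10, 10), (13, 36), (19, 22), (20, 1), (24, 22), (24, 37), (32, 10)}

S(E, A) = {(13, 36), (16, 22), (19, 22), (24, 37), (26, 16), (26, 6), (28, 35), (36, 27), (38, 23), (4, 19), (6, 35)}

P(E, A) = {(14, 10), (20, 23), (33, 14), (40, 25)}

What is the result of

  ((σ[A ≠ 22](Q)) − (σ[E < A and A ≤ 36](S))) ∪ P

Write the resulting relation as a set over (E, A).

Filtering on A ≠ 22 leaves {(10, 10), (13, 36), (20, 1), (24, 37), (32, 10)}.
Filtering on E < A and A ≤ 36 leaves {(13, 36), (16, 22), (19, 22), (28, 35), (4, 19), (6, 35)}.
Taking the difference: {(10, 10), (20, 1), (24, 37), (32, 10)}
Taking the union: {(10, 10), (14, 10), (20, 1), (20, 23), (24, 37), (32, 10), (33, 14), (40, 25)}

{(10, 10), (14, 10), (20, 1), (20, 23), (24, 37), (32, 10), (33, 14), (40, 25)}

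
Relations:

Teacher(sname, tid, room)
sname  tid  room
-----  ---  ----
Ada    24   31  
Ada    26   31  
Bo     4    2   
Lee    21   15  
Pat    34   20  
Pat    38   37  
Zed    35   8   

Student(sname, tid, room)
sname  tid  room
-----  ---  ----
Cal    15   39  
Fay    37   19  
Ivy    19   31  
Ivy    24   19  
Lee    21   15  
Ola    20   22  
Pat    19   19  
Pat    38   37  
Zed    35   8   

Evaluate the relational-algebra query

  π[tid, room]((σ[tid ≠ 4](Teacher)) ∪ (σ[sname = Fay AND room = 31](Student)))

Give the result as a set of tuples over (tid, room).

Apply σ_{tid ≠ 4}; surviving tuples: {(Ada, 24, 31), (Ada, 26, 31), (Lee, 21, 15), (Pat, 34, 20), (Pat, 38, 37), (Zed, 35, 8)}
Apply σ_{sname = Fay AND room = 31}; surviving tuples: {}
Set union of the two operands is {(Ada, 24, 31), (Ada, 26, 31), (Lee, 21, 15), (Pat, 34, 20), (Pat, 38, 37), (Zed, 35, 8)}.
Keep only column(s) tid, room: {(21, 15), (24, 31), (26, 31), (34, 20), (35, 8), (38, 37)}

{(21, 15), (24, 31), (26, 31), (34, 20), (35, 8), (38, 37)}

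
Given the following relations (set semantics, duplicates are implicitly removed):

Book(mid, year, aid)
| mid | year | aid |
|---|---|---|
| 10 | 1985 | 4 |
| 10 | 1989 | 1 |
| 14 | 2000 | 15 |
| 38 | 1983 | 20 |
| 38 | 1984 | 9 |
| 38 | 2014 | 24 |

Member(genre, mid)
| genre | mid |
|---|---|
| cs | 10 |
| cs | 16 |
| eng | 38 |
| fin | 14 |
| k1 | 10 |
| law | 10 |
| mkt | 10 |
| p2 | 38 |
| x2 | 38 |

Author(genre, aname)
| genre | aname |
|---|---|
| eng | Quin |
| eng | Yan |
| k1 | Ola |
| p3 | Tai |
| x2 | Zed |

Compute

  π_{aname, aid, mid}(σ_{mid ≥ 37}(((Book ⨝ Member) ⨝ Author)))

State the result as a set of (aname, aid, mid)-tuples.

Book ⋈ Member (natural join on mid): {(10, 1985, 4, cs), (10, 1985, 4, k1), (10, 1985, 4, law), (10, 1985, 4, mkt), (10, 1989, 1, cs), (10, 1989, 1, k1), (10, 1989, 1, law), (10, 1989, 1, mkt), (14, 2000, 15, fin), (38, 1983, 20, eng), (38, 1983, 20, p2), (38, 1983, 20, x2), (38, 1984, 9, eng), (38, 1984, 9, p2), (38, 1984, 9, x2), (38, 2014, 24, eng), (38, 2014, 24, p2), (38, 2014, 24, x2)}
(Book ⨝ Member) ⋈ Author (natural join on genre): {(10, 1985, 4, k1, Ola), (10, 1989, 1, k1, Ola), (38, 1983, 20, eng, Quin), (38, 1983, 20, eng, Yan), (38, 1983, 20, x2, Zed), (38, 1984, 9, eng, Quin), (38, 1984, 9, eng, Yan), (38, 1984, 9, x2, Zed), (38, 2014, 24, eng, Quin), (38, 2014, 24, eng, Yan), (38, 2014, 24, x2, Zed)}
Filtering on mid ≥ 37 leaves {(38, 1983, 20, eng, Quin), (38, 1983, 20, eng, Yan), (38, 1983, 20, x2, Zed), (38, 1984, 9, eng, Quin), (38, 1984, 9, eng, Yan), (38, 1984, 9, x2, Zed), (38, 2014, 24, eng, Quin), (38, 2014, 24, eng, Yan), (38, 2014, 24, x2, Zed)}.
π[aname, aid, mid]: project onto (aname, aid, mid) → {(Quin, 20, 38), (Quin, 24, 38), (Quin, 9, 38), (Yan, 20, 38), (Yan, 24, 38), (Yan, 9, 38), (Zed, 20, 38), (Zed, 24, 38), (Zed, 9, 38)}

{(Quin, 20, 38), (Quin, 24, 38), (Quin, 9, 38), (Yan, 20, 38), (Yan, 24, 38), (Yan, 9, 38), (Zed, 20, 38), (Zed, 24, 38), (Zed, 9, 38)}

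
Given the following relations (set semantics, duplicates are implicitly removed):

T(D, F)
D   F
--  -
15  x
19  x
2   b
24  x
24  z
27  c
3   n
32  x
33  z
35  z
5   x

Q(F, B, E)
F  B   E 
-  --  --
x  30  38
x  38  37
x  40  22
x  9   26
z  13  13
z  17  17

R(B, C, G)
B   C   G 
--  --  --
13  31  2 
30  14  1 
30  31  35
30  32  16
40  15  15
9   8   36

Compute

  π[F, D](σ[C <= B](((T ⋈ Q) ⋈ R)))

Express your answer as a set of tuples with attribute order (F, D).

T ⋈ Q (natural join on F): {(15, x, 30, 38), (15, x, 38, 37), (15, x, 40, 22), (15, x, 9, 26), (19, x, 30, 38), (19, x, 38, 37), (19, x, 40, 22), (19, x, 9, 26), (24, x, 30, 38), (24, x, 38, 37), (24, x, 40, 22), (24, x, 9, 26), (24, z, 13, 13), (24, z, 17, 17), (32, x, 30, 38), (32, x, 38, 37), (32, x, 40, 22), (32, x, 9, 26), (33, z, 13, 13), (33, z, 17, 17), (35, z, 13, 13), (35, z, 17, 17), (5, x, 30, 38), (5, x, 38, 37), (5, x, 40, 22), (5, x, 9, 26)}
(T ⋈ Q) ⋈ R (natural join on B): {(15, x, 30, 38, 14, 1), (15, x, 30, 38, 31, 35), (15, x, 30, 38, 32, 16), (15, x, 40, 22, 15, 15), (15, x, 9, 26, 8, 36), (19, x, 30, 38, 14, 1), (19, x, 30, 38, 31, 35), (19, x, 30, 38, 32, 16), (19, x, 40, 22, 15, 15), (19, x, 9, 26, 8, 36), (24, x, 30, 38, 14, 1), (24, x, 30, 38, 31, 35), (24, x, 30, 38, 32, 16), (24, x, 40, 22, 15, 15), (24, x, 9, 26, 8, 36), (24, z, 13, 13, 31, 2), (32, x, 30, 38, 14, 1), (32, x, 30, 38, 31, 35), (32, x, 30, 38, 32, 16), (32, x, 40, 22, 15, 15), (32, x, 9, 26, 8, 36), (33, z, 13, 13, 31, 2), (35, z, 13, 13, 31, 2), (5, x, 30, 38, 14, 1), (5, x, 30, 38, 31, 35), (5, x, 30, 38, 32, 16), (5, x, 40, 22, 15, 15), (5, x, 9, 26, 8, 36)}
Selection C <= B: {(15, x, 30, 38, 14, 1), (15, x, 40, 22, 15, 15), (15, x, 9, 26, 8, 36), (19, x, 30, 38, 14, 1), (19, x, 40, 22, 15, 15), (19, x, 9, 26, 8, 36), (24, x, 30, 38, 14, 1), (24, x, 40, 22, 15, 15), (24, x, 9, 26, 8, 36), (32, x, 30, 38, 14, 1), (32, x, 40, 22, 15, 15), (32, x, 9, 26, 8, 36), (5, x, 30, 38, 14, 1), (5, x, 40, 22, 15, 15), (5, x, 9, 26, 8, 36)}
π_{F, D} gives {(x, 15), (x, 19), (x, 24), (x, 32), (x, 5)} (10 duplicate(s) eliminated).

{(x, 15), (x, 19), (x, 24), (x, 32), (x, 5)}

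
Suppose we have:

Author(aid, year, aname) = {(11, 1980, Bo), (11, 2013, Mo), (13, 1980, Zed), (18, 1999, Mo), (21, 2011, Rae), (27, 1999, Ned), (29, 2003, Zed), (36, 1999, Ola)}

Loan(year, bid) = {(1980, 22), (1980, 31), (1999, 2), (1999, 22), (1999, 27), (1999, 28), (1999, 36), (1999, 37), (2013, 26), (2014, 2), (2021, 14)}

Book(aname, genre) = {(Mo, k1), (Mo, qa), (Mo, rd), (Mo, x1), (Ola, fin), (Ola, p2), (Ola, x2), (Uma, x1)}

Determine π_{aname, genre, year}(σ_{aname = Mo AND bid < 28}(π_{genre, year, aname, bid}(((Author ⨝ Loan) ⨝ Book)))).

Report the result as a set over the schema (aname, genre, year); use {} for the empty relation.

Joining Author and Loan on year yields {(11, 1980, Bo, 22), (11, 1980, Bo, 31), (11, 2013, Mo, 26), (13, 1980, Zed, 22), (13, 1980, Zed, 31), (18, 1999, Mo, 2), (18, 1999, Mo, 22), (18, 1999, Mo, 27), (18, 1999, Mo, 28), (18, 1999, Mo, 36), (18, 1999, Mo, 37), (27, 1999, Ned, 2), (27, 1999, Ned, 22), (27, 1999, Ned, 27), (27, 1999, Ned, 28), (27, 1999, Ned, 36), (27, 1999, Ned, 37), (36, 1999, Ola, 2), (36, 1999, Ola, 22), (36, 1999, Ola, 27), (36, 1999, Ola, 28), (36, 1999, Ola, 36), (36, 1999, Ola, 37)}.
Joining (Author ⨝ Loan) and Book on aname yields {(11, 2013, Mo, 26, k1), (11, 2013, Mo, 26, qa), (11, 2013, Mo, 26, rd), (11, 2013, Mo, 26, x1), (18, 1999, Mo, 2, k1), (18, 1999, Mo, 2, qa), (18, 1999, Mo, 2, rd), (18, 1999, Mo, 2, x1), (18, 1999, Mo, 22, k1), (18, 1999, Mo, 22, qa), (18, 1999, Mo, 22, rd), (18, 1999, Mo, 22, x1), (18, 1999, Mo, 27, k1), (18, 1999, Mo, 27, qa), (18, 1999, Mo, 27, rd), (18, 1999, Mo, 27, x1), (18, 1999, Mo, 28, k1), (18, 1999, Mo, 28, qa), (18, 1999, Mo, 28, rd), (18, 1999, Mo, 28, x1), (18, 1999, Mo, 36, k1), (18, 1999, Mo, 36, qa), (18, 1999, Mo, 36, rd), (18, 1999, Mo, 36, x1), (18, 1999, Mo, 37, k1), (18, 1999, Mo, 37, qa), (18, 1999, Mo, 37, rd), (18, 1999, Mo, 37, x1), (36, 1999, Ola, 2, fin), (36, 1999, Ola, 2, p2), (36, 1999, Ola, 2, x2), (36, 1999, Ola, 22, fin), (36, 1999, Ola, 22, p2), (36, 1999, Ola, 22, x2), (36, 1999, Ola, 27, fin), (36, 1999, Ola, 27, p2), (36, 1999, Ola, 27, x2), (36, 1999, Ola, 28, fin), (36, 1999, Ola, 28, p2), (36, 1999, Ola, 28, x2), (36, 1999, Ola, 36, fin), (36, 1999, Ola, 36, p2), (36, 1999, Ola, 36, x2), (36, 1999, Ola, 37, fin), (36, 1999, Ola, 37, p2), (36, 1999, Ola, 37, x2)}.
Projecting to genre, year, aname, bid: {(fin, 1999, Ola, 2), (fin, 1999, Ola, 22), (fin, 1999, Ola, 27), (fin, 1999, Ola, 28), (fin, 1999, Ola, 36), (fin, 1999, Ola, 37), (k1, 1999, Mo, 2), (k1, 1999, Mo, 22), (k1, 1999, Mo, 27), (k1, 1999, Mo, 28), (k1, 1999, Mo, 36), (k1, 1999, Mo, 37), (k1, 2013, Mo, 26), (p2, 1999, Ola, 2), (p2, 1999, Ola, 22), (p2, 1999, Ola, 27), (p2, 1999, Ola, 28), (p2, 1999, Ola, 36), (p2, 1999, Ola, 37), (qa, 1999, Mo, 2), (qa, 1999, Mo, 22), (qa, 1999, Mo, 27), (qa, 1999, Mo, 28), (qa, 1999, Mo, 36), (qa, 1999, Mo, 37), (qa, 2013, Mo, 26), (rd, 1999, Mo, 2), (rd, 1999, Mo, 22), (rd, 1999, Mo, 27), (rd, 1999, Mo, 28), (rd, 1999, Mo, 36), (rd, 1999, Mo, 37), (rd, 2013, Mo, 26), (x1, 1999, Mo, 2), (x1, 1999, Mo, 22), (x1, 1999, Mo, 27), (x1, 1999, Mo, 28), (x1, 1999, Mo, 36), (x1, 1999, Mo, 37), (x1, 2013, Mo, 26), (x2, 1999, Ola, 2), (x2, 1999, Ola, 22), (x2, 1999, Ola, 27), (x2, 1999, Ola, 28), (x2, 1999, Ola, 36), (x2, 1999, Ola, 37)}
Filtering on aname = Mo AND bid < 28 leaves {(k1, 1999, Mo, 2), (k1, 1999, Mo, 22), (k1, 1999, Mo, 27), (k1, 2013, Mo, 26), (qa, 1999, Mo, 2), (qa, 1999, Mo, 22), (qa, 1999, Mo, 27), (qa, 2013, Mo, 26), (rd, 1999, Mo, 2), (rd, 1999, Mo, 22), (rd, 1999, Mo, 27), (rd, 2013, Mo, 26), (x1, 1999, Mo, 2), (x1, 1999, Mo, 22), (x1, 1999, Mo, 27), (x1, 2013, Mo, 26)}.
Projecting to aname, genre, year (8 duplicate(s) eliminated): {(Mo, k1, 1999), (Mo, k1, 2013), (Mo, qa, 1999), (Mo, qa, 2013), (Mo, rd, 1999), (Mo, rd, 2013), (Mo, x1, 1999), (Mo, x1, 2013)}

{(Mo, k1, 1999), (Mo, k1, 2013), (Mo, qa, 1999), (Mo, qa, 2013), (Mo, rd, 1999), (Mo, rd, 2013), (Mo, x1, 1999), (Mo, x1, 2013)}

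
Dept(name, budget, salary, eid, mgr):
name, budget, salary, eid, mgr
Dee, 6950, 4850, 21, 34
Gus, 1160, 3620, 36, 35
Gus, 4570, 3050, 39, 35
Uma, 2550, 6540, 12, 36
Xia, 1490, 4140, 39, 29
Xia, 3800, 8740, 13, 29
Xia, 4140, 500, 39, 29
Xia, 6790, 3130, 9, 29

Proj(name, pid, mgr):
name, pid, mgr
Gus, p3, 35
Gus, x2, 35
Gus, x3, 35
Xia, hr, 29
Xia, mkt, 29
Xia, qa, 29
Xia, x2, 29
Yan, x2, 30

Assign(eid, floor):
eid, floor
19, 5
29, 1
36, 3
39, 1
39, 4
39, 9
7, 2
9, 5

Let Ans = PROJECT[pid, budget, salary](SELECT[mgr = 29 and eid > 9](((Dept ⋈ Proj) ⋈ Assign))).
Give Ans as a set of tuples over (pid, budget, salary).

Joining Dept and Proj on name, mgr yields {(Gus, 1160, 3620, 36, 35, p3), (Gus, 1160, 3620, 36, 35, x2), (Gus, 1160, 3620, 36, 35, x3), (Gus, 4570, 3050, 39, 35, p3), (Gus, 4570, 3050, 39, 35, x2), (Gus, 4570, 3050, 39, 35, x3), (Xia, 1490, 4140, 39, 29, hr), (Xia, 1490, 4140, 39, 29, mkt), (Xia, 1490, 4140, 39, 29, qa), (Xia, 1490, 4140, 39, 29, x2), (Xia, 3800, 8740, 13, 29, hr), (Xia, 3800, 8740, 13, 29, mkt), (Xia, 3800, 8740, 13, 29, qa), (Xia, 3800, 8740, 13, 29, x2), (Xia, 4140, 500, 39, 29, hr), (Xia, 4140, 500, 39, 29, mkt), (Xia, 4140, 500, 39, 29, qa), (Xia, 4140, 500, 39, 29, x2), (Xia, 6790, 3130, 9, 29, hr), (Xia, 6790, 3130, 9, 29, mkt), (Xia, 6790, 3130, 9, 29, qa), (Xia, 6790, 3130, 9, 29, x2)}.
Joining (Dept ⋈ Proj) and Assign on eid yields {(Gus, 1160, 3620, 36, 35, p3, 3), (Gus, 1160, 3620, 36, 35, x2, 3), (Gus, 1160, 3620, 36, 35, x3, 3), (Gus, 4570, 3050, 39, 35, p3, 1), (Gus, 4570, 3050, 39, 35, p3, 4), (Gus, 4570, 3050, 39, 35, p3, 9), (Gus, 4570, 3050, 39, 35, x2, 1), (Gus, 4570, 3050, 39, 35, x2, 4), (Gus, 4570, 3050, 39, 35, x2, 9), (Gus, 4570, 3050, 39, 35, x3, 1), (Gus, 4570, 3050, 39, 35, x3, 4), (Gus, 4570, 3050, 39, 35, x3, 9), (Xia, 1490, 4140, 39, 29, hr, 1), (Xia, 1490, 4140, 39, 29, hr, 4), (Xia, 1490, 4140, 39, 29, hr, 9), (Xia, 1490, 4140, 39, 29, mkt, 1), (Xia, 1490, 4140, 39, 29, mkt, 4), (Xia, 1490, 4140, 39, 29, mkt, 9), (Xia, 1490, 4140, 39, 29, qa, 1), (Xia, 1490, 4140, 39, 29, qa, 4), (Xia, 1490, 4140, 39, 29, qa, 9), (Xia, 1490, 4140, 39, 29, x2, 1), (Xia, 1490, 4140, 39, 29, x2, 4), (Xia, 1490, 4140, 39, 29, x2, 9), (Xia, 4140, 500, 39, 29, hr, 1), (Xia, 4140, 500, 39, 29, hr, 4), (Xia, 4140, 500, 39, 29, hr, 9), (Xia, 4140, 500, 39, 29, mkt, 1), (Xia, 4140, 500, 39, 29, mkt, 4), (Xia, 4140, 500, 39, 29, mkt, 9), (Xia, 4140, 500, 39, 29, qa, 1), (Xia, 4140, 500, 39, 29, qa, 4), (Xia, 4140, 500, 39, 29, qa, 9), (Xia, 4140, 500, 39, 29, x2, 1), (Xia, 4140, 500, 39, 29, x2, 4), (Xia, 4140, 500, 39, 29, x2, 9), (Xia, 6790, 3130, 9, 29, hr, 5), (Xia, 6790, 3130, 9, 29, mkt, 5), (Xia, 6790, 3130, 9, 29, qa, 5), (Xia, 6790, 3130, 9, 29, x2, 5)}.
Filtering on mgr = 29 and eid > 9 leaves {(Xia, 1490, 4140, 39, 29, hr, 1), (Xia, 1490, 4140, 39, 29, hr, 4), (Xia, 1490, 4140, 39, 29, hr, 9), (Xia, 1490, 4140, 39, 29, mkt, 1), (Xia, 1490, 4140, 39, 29, mkt, 4), (Xia, 1490, 4140, 39, 29, mkt, 9), (Xia, 1490, 4140, 39, 29, qa, 1), (Xia, 1490, 4140, 39, 29, qa, 4), (Xia, 1490, 4140, 39, 29, qa, 9), (Xia, 1490, 4140, 39, 29, x2, 1), (Xia, 1490, 4140, 39, 29, x2, 4), (Xia, 1490, 4140, 39, 29, x2, 9), (Xia, 4140, 500, 39, 29, hr, 1), (Xia, 4140, 500, 39, 29, hr, 4), (Xia, 4140, 500, 39, 29, hr, 9), (Xia, 4140, 500, 39, 29, mkt, 1), (Xia, 4140, 500, 39, 29, mkt, 4), (Xia, 4140, 500, 39, 29, mkt, 9), (Xia, 4140, 500, 39, 29, qa, 1), (Xia, 4140, 500, 39, 29, qa, 4), (Xia, 4140, 500, 39, 29, qa, 9), (Xia, 4140, 500, 39, 29, x2, 1), (Xia, 4140, 500, 39, 29, x2, 4), (Xia, 4140, 500, 39, 29, x2, 9)}.
Projecting to pid, budget, salary (16 duplicate(s) eliminated): {(hr, 1490, 4140), (hr, 4140, 500), (mkt, 1490, 4140), (mkt, 4140, 500), (qa, 1490, 4140), (qa, 4140, 500), (x2, 1490, 4140), (x2, 4140, 500)}

{(hr, 1490, 4140), (hr, 4140, 500), (mkt, 1490, 4140), (mkt, 4140, 500), (qa, 1490, 4140), (qa, 4140, 500), (x2, 1490, 4140), (x2, 4140, 500)}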